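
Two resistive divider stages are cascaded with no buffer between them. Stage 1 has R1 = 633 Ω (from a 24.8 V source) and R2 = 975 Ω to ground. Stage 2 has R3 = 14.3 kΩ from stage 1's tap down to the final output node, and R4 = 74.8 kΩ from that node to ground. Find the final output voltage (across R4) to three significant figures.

V_out ≈ 12.6 V

Stage 2 presents R3+R4 = 89100 Ω as a load on stage 1's tap.
Stage 1's lower leg becomes R2‖(R3+R4) = 964.4 Ω, so V_mid = 24.8 × 964.4/1597 = 14.97 V.
Stage 2 is itself unloaded: V_out = V_mid × R4/(R3+R4) = 14.97 × 74800/89100 = 12.6 V.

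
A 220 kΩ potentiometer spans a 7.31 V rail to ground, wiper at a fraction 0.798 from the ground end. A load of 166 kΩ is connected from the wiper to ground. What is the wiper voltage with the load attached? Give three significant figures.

V ≈ 4.81 V

The wiper splits the pot into (1−α)R = 44.44 kΩ above and αR = 175.6 kΩ below.
Lower section ‖ load = 85.32 kΩ.
V_wiper = 7.31 × 85.32/(44.44 + 85.32) = 4.81 V.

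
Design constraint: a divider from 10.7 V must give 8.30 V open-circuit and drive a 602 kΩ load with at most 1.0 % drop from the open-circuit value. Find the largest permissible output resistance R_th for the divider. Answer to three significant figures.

Loading drop = R_th/(R_th + R_L) ≤ 0.0100, so R_th ≤ R_L · ε/(1−ε) = 602 kΩ × 0.0100/0.9900 = 6.08 kΩ.
(Any R1, R2 with R2/(R1+R2) = 0.776 and R1‖R2 ≤ 6.08 kΩ will meet the spec.)

R_th ≤ 6.08 kΩ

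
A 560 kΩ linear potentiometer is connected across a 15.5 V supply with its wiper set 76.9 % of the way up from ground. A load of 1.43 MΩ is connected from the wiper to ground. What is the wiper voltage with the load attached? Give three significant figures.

V ≈ 11.1 V

The wiper splits the pot into (1−α)R = 129.4 kΩ above and αR = 430.6 kΩ below.
Lower section ‖ load = 331.0 kΩ.
V_wiper = 15.5 × 331.0/(129.4 + 331.0) = 11.1 V.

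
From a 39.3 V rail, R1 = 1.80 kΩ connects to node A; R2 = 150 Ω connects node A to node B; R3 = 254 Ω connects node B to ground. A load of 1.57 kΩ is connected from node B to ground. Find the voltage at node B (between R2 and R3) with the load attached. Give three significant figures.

At node B, R3 is in parallel with the load: R3‖R_L = 218.6 Ω.
Below node A the resistance is R2 + (R3‖R_L) = 368.6 Ω, so V_A = 39.3 × 368.6/2169 = 6.680 V.
Then V_B = V_A × (R3‖R_L)/(R2 + R3‖R_L) = 6.680 × 218.6/368.6 = 3.96 V.

V ≈ 3.96 V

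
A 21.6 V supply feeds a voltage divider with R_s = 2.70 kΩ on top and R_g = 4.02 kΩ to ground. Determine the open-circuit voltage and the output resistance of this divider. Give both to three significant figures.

V_th is the open-circuit tap voltage: 21.6 × 4.02/(2.70 + 4.02) = 12.9 V.
With the supply zeroed, R_s and R_g appear in parallel from the tap: R_th = R_s‖R_g = (2.70 × 4.02)/6.720 = 1.62 kΩ.

V_th = 12.9 V, R_th = 1.62 kΩ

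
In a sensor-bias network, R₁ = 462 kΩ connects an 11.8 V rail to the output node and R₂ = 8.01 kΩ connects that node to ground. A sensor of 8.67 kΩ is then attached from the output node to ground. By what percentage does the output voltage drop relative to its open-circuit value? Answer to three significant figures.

47.6 %

The divider's output (Thévenin) resistance is R₁‖R₂ = 7.873 kΩ.
Fractional drop under load = R_th/(R_th + R_L) = 7.873 / (7.873 + 8.67) = 0.4759.
So the output falls by 47.6 %.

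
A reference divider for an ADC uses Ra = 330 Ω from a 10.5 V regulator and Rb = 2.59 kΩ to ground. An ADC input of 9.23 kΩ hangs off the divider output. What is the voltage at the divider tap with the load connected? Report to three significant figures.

The load sits in parallel with Rb: Rb‖R_L = (2590 × 9230) / (2590 + 9230) = 2022 Ω.
V_out = 10.5 × 2022 / (330 + 2022) = 10.5 × 2022/2352 = 9.03 V.
(Unloaded it would have been 9.31 V.)

V_out ≈ 9.03 V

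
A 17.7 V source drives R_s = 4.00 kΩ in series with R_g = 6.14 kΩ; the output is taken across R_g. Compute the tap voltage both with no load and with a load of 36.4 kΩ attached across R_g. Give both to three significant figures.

Open-circuit: V = 17.7 × 6.14/(4.00 + 6.14) = 10.7 V.
With the load, R_g becomes R_g‖R_L = 5.254 kΩ, so V = 17.7 × 5.254/9.254 = 10.0 V.

Unloaded: 10.7 V; loaded: 10.0 V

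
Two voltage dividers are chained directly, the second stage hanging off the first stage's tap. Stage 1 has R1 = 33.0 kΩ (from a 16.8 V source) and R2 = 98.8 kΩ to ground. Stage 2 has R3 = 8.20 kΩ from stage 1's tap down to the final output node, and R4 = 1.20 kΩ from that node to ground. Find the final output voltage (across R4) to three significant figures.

Stage 2 presents R3+R4 = 9.400 kΩ as a load on stage 1's tap.
Stage 1's lower leg becomes R2‖(R3+R4) = 8.583 kΩ, so V_mid = 16.8 × 8.583/41.58 = 3.468 V.
Stage 2 is itself unloaded: V_out = V_mid × R4/(R3+R4) = 3.468 × 1.20/9.400 = 0.443 V.

V_out ≈ 0.443 V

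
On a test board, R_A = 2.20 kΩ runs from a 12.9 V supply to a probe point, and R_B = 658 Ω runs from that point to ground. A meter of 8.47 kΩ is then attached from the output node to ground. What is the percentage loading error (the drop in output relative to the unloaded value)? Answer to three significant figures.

The divider's output (Thévenin) resistance is R_A‖R_B = 506.5 Ω.
Fractional drop under load = R_th/(R_th + R_L) = 506.5 / (506.5 + 8470) = 0.05643.
So the output falls by 5.64 %.

5.64 %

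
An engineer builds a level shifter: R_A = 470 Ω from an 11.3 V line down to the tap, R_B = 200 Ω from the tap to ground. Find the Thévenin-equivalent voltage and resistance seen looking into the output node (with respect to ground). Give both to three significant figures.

V_th is the open-circuit tap voltage: 11.3 × 200/(470 + 200) = 3.37 V.
With the supply zeroed, R_A and R_B appear in parallel from the tap: R_th = R_A‖R_B = (470 × 200)/670.0 = 140 Ω.

V_th = 3.37 V, R_th = 140 Ω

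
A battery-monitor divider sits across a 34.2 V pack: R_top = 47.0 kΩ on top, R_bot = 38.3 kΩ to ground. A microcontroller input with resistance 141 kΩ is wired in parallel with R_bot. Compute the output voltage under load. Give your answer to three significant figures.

The load sits in parallel with R_bot: R_bot‖R_L = (38.3 × 141) / (38.3 + 141) = 30.12 kΩ.
V_out = 34.2 × 30.12 / (47.0 + 30.12) = 34.2 × 30.12/77.12 = 13.4 V.

V_out ≈ 13.4 V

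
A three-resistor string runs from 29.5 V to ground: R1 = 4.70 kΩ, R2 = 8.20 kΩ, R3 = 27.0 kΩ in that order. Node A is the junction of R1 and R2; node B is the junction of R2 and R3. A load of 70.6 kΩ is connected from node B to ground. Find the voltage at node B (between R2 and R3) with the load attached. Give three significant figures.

V ≈ 17.8 V

At node B, R3 is in parallel with the load: R3‖R_L = 19.53 kΩ.
Below node A the resistance is R2 + (R3‖R_L) = 27.73 kΩ, so V_A = 29.5 × 27.73/32.43 = 25.22 V.
Then V_B = V_A × (R3‖R_L)/(R2 + R3‖R_L) = 25.22 × 19.53/27.73 = 17.8 V.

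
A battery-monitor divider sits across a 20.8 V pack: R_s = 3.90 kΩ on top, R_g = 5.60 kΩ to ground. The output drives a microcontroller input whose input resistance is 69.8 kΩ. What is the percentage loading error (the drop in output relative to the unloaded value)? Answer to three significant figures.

3.19 %

The divider's output (Thévenin) resistance is R_s‖R_g = 2.299 kΩ.
Fractional drop under load = R_th/(R_th + R_L) = 2.299 / (2.299 + 69.8) = 0.03189.
So the output falls by 3.19 %.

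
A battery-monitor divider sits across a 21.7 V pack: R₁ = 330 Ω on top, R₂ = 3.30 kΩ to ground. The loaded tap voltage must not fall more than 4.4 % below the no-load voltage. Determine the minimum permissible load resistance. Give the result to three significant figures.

Output resistance R_th = R₁‖R₂ = (330 × 3300)/3630 = 300.0 Ω.
The fractional drop is R_th/(R_th + R_L); requiring this ≤ 0.0440 gives R_L ≥ R_th(1/0.0440 − 1) = 300.0 × 21.73 = 6.52 kΩ.

R_L(min) ≈ 6.52 kΩ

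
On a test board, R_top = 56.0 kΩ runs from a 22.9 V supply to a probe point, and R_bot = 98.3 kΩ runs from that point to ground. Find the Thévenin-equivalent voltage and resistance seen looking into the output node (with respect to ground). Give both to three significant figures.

V_th is the open-circuit tap voltage: 22.9 × 98.3/(56.0 + 98.3) = 14.6 V.
With the supply zeroed, R_top and R_bot appear in parallel from the tap: R_th = R_top‖R_bot = (56.0 × 98.3)/154.3 = 35.7 kΩ.

V_th = 14.6 V, R_th = 35.7 kΩ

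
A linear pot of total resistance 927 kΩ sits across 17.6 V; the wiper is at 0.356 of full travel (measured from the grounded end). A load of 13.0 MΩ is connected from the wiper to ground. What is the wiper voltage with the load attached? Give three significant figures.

V ≈ 6.16 V

The wiper splits the pot into (1−α)R = 597.0 kΩ above and αR = 330.0 kΩ below.
Lower section ‖ load = 321.8 kΩ.
V_wiper = 17.6 × 321.8/(597.0 + 321.8) = 6.16 V.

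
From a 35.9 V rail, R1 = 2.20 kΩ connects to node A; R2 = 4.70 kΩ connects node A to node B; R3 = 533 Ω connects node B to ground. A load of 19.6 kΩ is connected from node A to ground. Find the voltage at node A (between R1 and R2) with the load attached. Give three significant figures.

V ≈ 23.4 V

Below node A the series string R2+R3 = 5233 Ω sits in parallel with the 19600 Ω load: 4130 Ω.
V_A = 35.9 × 4130/(2200 + 4130) = 23.4 V.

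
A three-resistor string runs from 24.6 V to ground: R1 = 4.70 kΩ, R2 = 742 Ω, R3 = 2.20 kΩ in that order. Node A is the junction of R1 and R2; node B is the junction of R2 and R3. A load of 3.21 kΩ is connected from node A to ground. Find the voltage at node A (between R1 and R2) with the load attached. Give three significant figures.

V ≈ 6.06 V

Below node A the series string R2+R3 = 2942 Ω sits in parallel with the 3210 Ω load: 1535 Ω.
V_A = 24.6 × 1535/(4700 + 1535) = 6.06 V.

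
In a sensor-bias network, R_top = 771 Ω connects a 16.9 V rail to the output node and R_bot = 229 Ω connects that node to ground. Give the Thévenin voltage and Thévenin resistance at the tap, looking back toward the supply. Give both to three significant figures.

V_th = 3.87 V, R_th = 177 Ω

V_th is the open-circuit tap voltage: 16.9 × 229/(771 + 229) = 3.87 V.
With the supply zeroed, R_top and R_bot appear in parallel from the tap: R_th = R_top‖R_bot = (771 × 229)/1000 = 177 Ω.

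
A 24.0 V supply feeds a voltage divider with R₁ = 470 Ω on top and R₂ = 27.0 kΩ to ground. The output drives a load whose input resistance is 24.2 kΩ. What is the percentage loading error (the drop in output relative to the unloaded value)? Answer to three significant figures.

1.87 %

The divider's output (Thévenin) resistance is R₁‖R₂ = 462.0 Ω.
Fractional drop under load = R_th/(R_th + R_L) = 462.0 / (462.0 + 24200) = 0.01873.
So the output falls by 1.87 %.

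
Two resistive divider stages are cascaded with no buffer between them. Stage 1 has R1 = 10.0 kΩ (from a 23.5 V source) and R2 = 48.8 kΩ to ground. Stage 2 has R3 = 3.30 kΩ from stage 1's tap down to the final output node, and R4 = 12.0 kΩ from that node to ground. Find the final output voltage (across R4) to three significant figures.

V_out ≈ 9.92 V

Stage 2 presents R3+R4 = 15.30 kΩ as a load on stage 1's tap.
Stage 1's lower leg becomes R2‖(R3+R4) = 11.65 kΩ, so V_mid = 23.5 × 11.65/21.65 = 12.64 V.
Stage 2 is itself unloaded: V_out = V_mid × R4/(R3+R4) = 12.64 × 12.0/15.30 = 9.92 V.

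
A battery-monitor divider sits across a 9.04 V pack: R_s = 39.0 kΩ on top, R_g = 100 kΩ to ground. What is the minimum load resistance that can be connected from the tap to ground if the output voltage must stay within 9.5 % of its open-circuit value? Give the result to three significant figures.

R_L(min) ≈ 267 kΩ

Output resistance R_th = R_s‖R_g = (39.0 × 100)/139.0 = 28.06 kΩ.
The fractional drop is R_th/(R_th + R_L); requiring this ≤ 0.0950 gives R_L ≥ R_th(1/0.0950 − 1) = 28.06 × 9.526 = 267 kΩ.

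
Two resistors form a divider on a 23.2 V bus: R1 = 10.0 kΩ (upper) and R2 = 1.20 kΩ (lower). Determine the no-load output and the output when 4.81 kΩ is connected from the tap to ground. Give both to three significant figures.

Open-circuit: V = 23.2 × 1.20/(10.0 + 1.20) = 2.49 V.
With the load, R2 becomes R2‖R_L = 0.9604 kΩ, so V = 23.2 × 0.9604/10.96 = 2.03 V.

Unloaded: 2.49 V; loaded: 2.03 V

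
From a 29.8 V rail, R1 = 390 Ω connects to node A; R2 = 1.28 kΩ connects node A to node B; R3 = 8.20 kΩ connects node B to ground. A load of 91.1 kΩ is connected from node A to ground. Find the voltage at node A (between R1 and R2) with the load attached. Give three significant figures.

V ≈ 28.5 V

Below node A the series string R2+R3 = 9480 Ω sits in parallel with the 91100 Ω load: 8586 Ω.
V_A = 29.8 × 8586/(390 + 8586) = 28.5 V.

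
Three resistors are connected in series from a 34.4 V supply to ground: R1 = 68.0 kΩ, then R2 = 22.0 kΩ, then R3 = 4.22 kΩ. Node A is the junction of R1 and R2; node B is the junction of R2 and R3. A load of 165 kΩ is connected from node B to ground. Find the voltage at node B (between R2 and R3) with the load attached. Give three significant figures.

At node B, R3 is in parallel with the load: R3‖R_L = 4.115 kΩ.
Below node A the resistance is R2 + (R3‖R_L) = 26.11 kΩ, so V_A = 34.4 × 26.11/94.11 = 9.545 V.
Then V_B = V_A × (R3‖R_L)/(R2 + R3‖R_L) = 9.545 × 4.115/26.11 = 1.50 V.

V ≈ 1.50 V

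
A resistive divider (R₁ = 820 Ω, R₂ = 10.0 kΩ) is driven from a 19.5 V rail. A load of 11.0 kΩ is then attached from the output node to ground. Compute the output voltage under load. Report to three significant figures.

The load sits in parallel with R₂: R₂‖R_L = (10000 × 11000) / (10000 + 11000) = 5238 Ω.
V_out = 19.5 × 5238 / (820 + 5238) = 19.5 × 5238/6058 = 16.9 V.
(Unloaded it would have been 18.0 V.)

V_out ≈ 16.9 V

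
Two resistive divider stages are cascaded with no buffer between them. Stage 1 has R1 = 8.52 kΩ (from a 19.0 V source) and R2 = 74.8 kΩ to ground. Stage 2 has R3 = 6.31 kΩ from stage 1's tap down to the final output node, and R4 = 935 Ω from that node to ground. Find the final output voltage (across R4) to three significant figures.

Stage 2 presents R3+R4 = 7245 Ω as a load on stage 1's tap.
Stage 1's lower leg becomes R2‖(R3+R4) = 6605 Ω, so V_mid = 19.0 × 6605/15130 = 8.297 V.
Stage 2 is itself unloaded: V_out = V_mid × R4/(R3+R4) = 8.297 × 935/7245 = 1.07 V.

V_out ≈ 1.07 V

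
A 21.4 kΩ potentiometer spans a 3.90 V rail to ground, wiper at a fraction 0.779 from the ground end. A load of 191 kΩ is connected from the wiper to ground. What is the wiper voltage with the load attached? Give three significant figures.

The wiper splits the pot into (1−α)R = 4.729 kΩ above and αR = 16.67 kΩ below.
Lower section ‖ load = 15.33 kΩ.
V_wiper = 3.90 × 15.33/(4.729 + 15.33) = 2.98 V.

V ≈ 2.98 V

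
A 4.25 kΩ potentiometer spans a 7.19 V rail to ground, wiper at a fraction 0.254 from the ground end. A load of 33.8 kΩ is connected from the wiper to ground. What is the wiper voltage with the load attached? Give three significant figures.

V ≈ 1.78 V

The wiper splits the pot into (1−α)R = 3.171 kΩ above and αR = 1.079 kΩ below.
Lower section ‖ load = 1.046 kΩ.
V_wiper = 7.19 × 1.046/(3.171 + 1.046) = 1.78 V.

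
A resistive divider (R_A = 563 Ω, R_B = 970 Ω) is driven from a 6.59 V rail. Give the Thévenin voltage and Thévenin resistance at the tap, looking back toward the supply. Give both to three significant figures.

V_th is the open-circuit tap voltage: 6.59 × 970/(563 + 970) = 4.17 V.
With the supply zeroed, R_A and R_B appear in parallel from the tap: R_th = R_A‖R_B = (563 × 970)/1533 = 356 Ω.

V_th = 4.17 V, R_th = 356 Ω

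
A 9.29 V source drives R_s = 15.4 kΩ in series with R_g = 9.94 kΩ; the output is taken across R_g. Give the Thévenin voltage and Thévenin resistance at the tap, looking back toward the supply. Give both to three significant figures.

V_th is the open-circuit tap voltage: 9.29 × 9.94/(15.4 + 9.94) = 3.64 V.
With the supply zeroed, R_s and R_g appear in parallel from the tap: R_th = R_s‖R_g = (15.4 × 9.94)/25.34 = 6.04 kΩ.

V_th = 3.64 V, R_th = 6.04 kΩ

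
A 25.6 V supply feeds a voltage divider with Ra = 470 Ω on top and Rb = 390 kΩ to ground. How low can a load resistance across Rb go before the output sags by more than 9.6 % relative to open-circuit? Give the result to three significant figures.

Output resistance R_th = Ra‖Rb = (470 × 390000)/390500 = 469.4 Ω.
The fractional drop is R_th/(R_th + R_L); requiring this ≤ 0.0960 gives R_L ≥ R_th(1/0.0960 − 1) = 469.4 × 9.417 = 4.42 kΩ.

R_L(min) ≈ 4.42 kΩ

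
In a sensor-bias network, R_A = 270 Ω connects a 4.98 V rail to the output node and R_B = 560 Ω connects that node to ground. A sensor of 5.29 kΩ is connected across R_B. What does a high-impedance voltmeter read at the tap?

The load sits in parallel with R_B: R_B‖R_L = (560 × 5290) / (560 + 5290) = 506.4 Ω.
V_out = 4.98 × 506.4 / (270 + 506.4) = 4.98 × 506.4/776.4 = 3.25 V.

V_out ≈ 3.25 V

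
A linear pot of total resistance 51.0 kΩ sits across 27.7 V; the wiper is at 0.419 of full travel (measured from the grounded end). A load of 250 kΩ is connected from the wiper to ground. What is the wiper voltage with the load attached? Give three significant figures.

V ≈ 11.1 V

The wiper splits the pot into (1−α)R = 29.63 kΩ above and αR = 21.37 kΩ below.
Lower section ‖ load = 19.69 kΩ.
V_wiper = 27.7 × 19.69/(29.63 + 19.69) = 11.1 V.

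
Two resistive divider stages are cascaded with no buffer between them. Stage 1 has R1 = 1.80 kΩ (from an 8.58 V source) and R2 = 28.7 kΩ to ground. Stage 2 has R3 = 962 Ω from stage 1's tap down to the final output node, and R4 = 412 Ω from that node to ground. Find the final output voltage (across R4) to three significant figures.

Stage 2 presents R3+R4 = 1374 Ω as a load on stage 1's tap.
Stage 1's lower leg becomes R2‖(R3+R4) = 1311 Ω, so V_mid = 8.58 × 1311/3111 = 3.616 V.
Stage 2 is itself unloaded: V_out = V_mid × R4/(R3+R4) = 3.616 × 412/1374 = 1.08 V.

V_out ≈ 1.08 V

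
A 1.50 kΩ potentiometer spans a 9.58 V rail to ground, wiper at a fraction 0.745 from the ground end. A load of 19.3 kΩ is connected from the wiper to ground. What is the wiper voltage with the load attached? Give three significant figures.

The wiper splits the pot into (1−α)R = 382.5 Ω above and αR = 1118 Ω below.
Lower section ‖ load = 1056 Ω.
V_wiper = 9.58 × 1056/(382.5 + 1056) = 7.03 V.

V ≈ 7.03 V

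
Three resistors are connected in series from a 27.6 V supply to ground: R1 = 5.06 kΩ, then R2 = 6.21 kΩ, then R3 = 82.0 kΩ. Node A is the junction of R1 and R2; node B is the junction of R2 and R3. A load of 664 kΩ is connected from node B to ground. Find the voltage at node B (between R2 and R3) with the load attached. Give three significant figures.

At node B, R3 is in parallel with the load: R3‖R_L = 72.99 kΩ.
Below node A the resistance is R2 + (R3‖R_L) = 79.20 kΩ, so V_A = 27.6 × 79.20/84.26 = 25.94 V.
Then V_B = V_A × (R3‖R_L)/(R2 + R3‖R_L) = 25.94 × 72.99/79.20 = 23.9 V.

V ≈ 23.9 V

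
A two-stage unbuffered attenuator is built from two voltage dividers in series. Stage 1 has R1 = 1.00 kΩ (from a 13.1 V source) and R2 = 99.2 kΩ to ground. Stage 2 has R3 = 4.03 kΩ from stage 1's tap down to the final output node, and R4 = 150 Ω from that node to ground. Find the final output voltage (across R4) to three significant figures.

Stage 2 presents R3+R4 = 4180 Ω as a load on stage 1's tap.
Stage 1's lower leg becomes R2‖(R3+R4) = 4011 Ω, so V_mid = 13.1 × 4011/5011 = 10.49 V.
Stage 2 is itself unloaded: V_out = V_mid × R4/(R3+R4) = 10.49 × 150/4180 = 0.376 V.

V_out ≈ 0.376 V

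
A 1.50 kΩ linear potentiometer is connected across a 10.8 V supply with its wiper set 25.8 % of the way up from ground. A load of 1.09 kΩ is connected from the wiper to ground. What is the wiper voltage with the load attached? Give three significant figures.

V ≈ 2.21 V

The wiper splits the pot into (1−α)R = 1113 Ω above and αR = 387.0 Ω below.
Lower section ‖ load = 285.6 Ω.
V_wiper = 10.8 × 285.6/(1113 + 285.6) = 2.21 V.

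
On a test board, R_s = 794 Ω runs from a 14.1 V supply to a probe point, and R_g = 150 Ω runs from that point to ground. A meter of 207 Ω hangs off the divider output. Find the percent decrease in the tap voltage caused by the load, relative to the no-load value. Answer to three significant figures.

37.9 %

Unloaded V = 14.1 × 150/944.0 = 2.240 V.
Loaded: R_g‖R_L = 86.97 Ω, giving V = 14.1 × 86.97/881.0 = 1.392 V.
Drop = (2.240 − 1.392) / 2.240 = 37.9 %.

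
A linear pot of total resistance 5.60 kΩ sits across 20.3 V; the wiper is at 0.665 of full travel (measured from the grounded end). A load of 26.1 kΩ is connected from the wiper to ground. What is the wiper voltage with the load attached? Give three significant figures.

V ≈ 12.9 V

The wiper splits the pot into (1−α)R = 1.876 kΩ above and αR = 3.724 kΩ below.
Lower section ‖ load = 3.259 kΩ.
V_wiper = 20.3 × 3.259/(1.876 + 3.259) = 12.9 V.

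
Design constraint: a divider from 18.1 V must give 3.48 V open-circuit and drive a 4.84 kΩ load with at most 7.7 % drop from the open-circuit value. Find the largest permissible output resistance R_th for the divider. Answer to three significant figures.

Loading drop = R_th/(R_th + R_L) ≤ 0.0770, so R_th ≤ R_L · ε/(1−ε) = 4.84 kΩ × 0.0770/0.9230 = 404 Ω.
(Any R1, R2 with R2/(R1+R2) = 0.192 and R1‖R2 ≤ 404 Ω will meet the spec.)

R_th ≤ 404 Ω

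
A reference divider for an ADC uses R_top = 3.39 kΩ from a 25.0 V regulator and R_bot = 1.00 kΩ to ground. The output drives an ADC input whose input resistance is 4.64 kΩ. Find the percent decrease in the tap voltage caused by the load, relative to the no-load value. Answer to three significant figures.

14.3 %

The divider's output (Thévenin) resistance is R_top‖R_bot = 0.7722 kΩ.
Fractional drop under load = R_th/(R_th + R_L) = 0.7722 / (0.7722 + 4.64) = 0.1427.
So the output falls by 14.3 %.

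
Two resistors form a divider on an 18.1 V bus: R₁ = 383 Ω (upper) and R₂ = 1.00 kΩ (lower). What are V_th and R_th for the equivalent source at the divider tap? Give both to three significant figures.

V_th is the open-circuit tap voltage: 18.1 × 1000/(383 + 1000) = 13.1 V.
With the supply zeroed, R₁ and R₂ appear in parallel from the tap: R_th = R₁‖R₂ = (383 × 1000)/1383 = 277 Ω.

V_th = 13.1 V, R_th = 277 Ω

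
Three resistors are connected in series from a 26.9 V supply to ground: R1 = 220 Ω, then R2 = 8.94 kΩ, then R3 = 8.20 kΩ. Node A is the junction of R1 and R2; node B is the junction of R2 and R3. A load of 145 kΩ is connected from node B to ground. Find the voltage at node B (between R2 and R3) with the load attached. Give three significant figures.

At node B, R3 is in parallel with the load: R3‖R_L = 7761 Ω.
Below node A the resistance is R2 + (R3‖R_L) = 16700 Ω, so V_A = 26.9 × 16700/16920 = 26.55 V.
Then V_B = V_A × (R3‖R_L)/(R2 + R3‖R_L) = 26.55 × 7761/16700 = 12.3 V.

V ≈ 12.3 V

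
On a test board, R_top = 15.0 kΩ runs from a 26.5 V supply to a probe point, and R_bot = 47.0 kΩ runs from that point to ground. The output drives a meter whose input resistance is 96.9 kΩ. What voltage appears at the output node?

V_out ≈ 18.0 V

The load sits in parallel with R_bot: R_bot‖R_L = (47.0 × 96.9) / (47.0 + 96.9) = 31.65 kΩ.
V_out = 26.5 × 31.65 / (15.0 + 31.65) = 26.5 × 31.65/46.65 = 18.0 V.
(Unloaded it would have been 20.1 V.)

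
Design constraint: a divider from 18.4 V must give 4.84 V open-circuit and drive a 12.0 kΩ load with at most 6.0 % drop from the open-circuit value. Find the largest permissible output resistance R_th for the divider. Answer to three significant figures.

R_th ≤ 766 Ω

Loading drop = R_th/(R_th + R_L) ≤ 0.0600, so R_th ≤ R_L · ε/(1−ε) = 12.0 kΩ × 0.0600/0.9400 = 766 Ω.
(Any R1, R2 with R2/(R1+R2) = 0.263 and R1‖R2 ≤ 766 Ω will meet the spec.)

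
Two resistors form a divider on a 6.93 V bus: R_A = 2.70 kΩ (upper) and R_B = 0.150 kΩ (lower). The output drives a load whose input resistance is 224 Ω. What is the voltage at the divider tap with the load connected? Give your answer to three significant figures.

V_out ≈ 0.223 V

The load sits in parallel with R_B: R_B‖R_L = (150 × 224) / (150 + 224) = 89.84 Ω.
V_out = 6.93 × 89.84 / (2700 + 89.84) = 6.93 × 89.84/2790 = 0.223 V.
(Unloaded it would have been 0.365 V.)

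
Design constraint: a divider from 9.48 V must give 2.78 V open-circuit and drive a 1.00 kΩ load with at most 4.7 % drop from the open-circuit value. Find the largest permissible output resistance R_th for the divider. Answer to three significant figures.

Loading drop = R_th/(R_th + R_L) ≤ 0.0470, so R_th ≤ R_L · ε/(1−ε) = 1.00 kΩ × 0.0470/0.9530 = 49.3 Ω.
(Any R1, R2 with R2/(R1+R2) = 0.293 and R1‖R2 ≤ 49.3 Ω will meet the spec.)

R_th ≤ 49.3 Ω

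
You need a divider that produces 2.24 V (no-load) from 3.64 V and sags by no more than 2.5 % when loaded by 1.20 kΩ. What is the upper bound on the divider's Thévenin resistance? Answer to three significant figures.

Loading drop = R_th/(R_th + R_L) ≤ 0.0250, so R_th ≤ R_L · ε/(1−ε) = 1.20 kΩ × 0.0250/0.9750 = 30.8 Ω.
(Any R1, R2 with R2/(R1+R2) = 0.615 and R1‖R2 ≤ 30.8 Ω will meet the spec.)

R_th ≤ 30.8 Ω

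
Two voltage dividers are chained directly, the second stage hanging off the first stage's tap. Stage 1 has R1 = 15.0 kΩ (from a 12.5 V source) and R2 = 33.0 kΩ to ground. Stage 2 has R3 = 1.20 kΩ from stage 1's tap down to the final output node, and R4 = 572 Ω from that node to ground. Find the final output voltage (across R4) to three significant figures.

Stage 2 presents R3+R4 = 1772 Ω as a load on stage 1's tap.
Stage 1's lower leg becomes R2‖(R3+R4) = 1682 Ω, so V_mid = 12.5 × 1682/16680 = 1.260 V.
Stage 2 is itself unloaded: V_out = V_mid × R4/(R3+R4) = 1.260 × 572/1772 = 0.407 V.

V_out ≈ 0.407 V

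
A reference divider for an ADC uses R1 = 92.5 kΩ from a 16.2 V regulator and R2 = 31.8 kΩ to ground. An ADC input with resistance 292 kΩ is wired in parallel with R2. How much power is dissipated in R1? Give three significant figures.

P ≈ 1.65 mW

Total resistance from the source is R1 + (R2‖R_L) = 121.2 kΩ, so I = 16.2/121.2 kΩ = 0.1337 mA.
P = I²·R1 = (0.1337 mA)² × 92.5 kΩ = 1.65 mW.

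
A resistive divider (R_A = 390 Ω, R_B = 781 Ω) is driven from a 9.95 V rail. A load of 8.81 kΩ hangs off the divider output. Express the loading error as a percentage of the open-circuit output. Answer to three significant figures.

The divider's output (Thévenin) resistance is R_A‖R_B = 260.1 Ω.
Fractional drop under load = R_th/(R_th + R_L) = 260.1 / (260.1 + 8810) = 0.02868.
So the output falls by 2.87 %.

2.87 %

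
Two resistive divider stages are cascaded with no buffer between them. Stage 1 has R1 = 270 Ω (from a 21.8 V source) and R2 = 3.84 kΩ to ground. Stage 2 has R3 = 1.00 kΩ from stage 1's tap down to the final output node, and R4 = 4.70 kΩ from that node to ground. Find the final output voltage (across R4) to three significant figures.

Stage 2 presents R3+R4 = 5700 Ω as a load on stage 1's tap.
Stage 1's lower leg becomes R2‖(R3+R4) = 2294 Ω, so V_mid = 21.8 × 2294/2564 = 19.50 V.
Stage 2 is itself unloaded: V_out = V_mid × R4/(R3+R4) = 19.50 × 4700/5700 = 16.1 V.

V_out ≈ 16.1 V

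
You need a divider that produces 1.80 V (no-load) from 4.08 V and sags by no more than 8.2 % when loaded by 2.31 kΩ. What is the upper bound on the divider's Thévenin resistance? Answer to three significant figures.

Loading drop = R_th/(R_th + R_L) ≤ 0.0820, so R_th ≤ R_L · ε/(1−ε) = 2.31 kΩ × 0.0820/0.9180 = 206 Ω.

R_th ≤ 206 Ω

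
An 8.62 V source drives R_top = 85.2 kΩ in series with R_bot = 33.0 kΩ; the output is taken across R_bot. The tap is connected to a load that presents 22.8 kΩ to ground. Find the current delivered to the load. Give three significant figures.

I_L ≈ 0.0517 mA

R_bot‖R_L = 13.48 kΩ; V_out = 8.62 × 13.48/98.68 = 1.178 V.
I_L = V_out / R_L = 1.178 / 22.8 kΩ = 0.0517 mA.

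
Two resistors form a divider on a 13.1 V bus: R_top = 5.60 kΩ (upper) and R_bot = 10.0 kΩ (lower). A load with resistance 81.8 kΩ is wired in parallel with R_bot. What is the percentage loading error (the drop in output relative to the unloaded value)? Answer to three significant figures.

The divider's output (Thévenin) resistance is R_top‖R_bot = 3.590 kΩ.
Fractional drop under load = R_th/(R_th + R_L) = 3.590 / (3.590 + 81.8) = 0.04204.
So the output falls by 4.20 %.

4.20 %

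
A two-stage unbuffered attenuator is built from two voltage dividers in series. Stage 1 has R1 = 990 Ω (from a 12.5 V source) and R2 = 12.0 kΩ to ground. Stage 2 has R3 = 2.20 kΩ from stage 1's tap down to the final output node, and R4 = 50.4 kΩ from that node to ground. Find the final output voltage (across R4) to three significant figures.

V_out ≈ 10.9 V

Stage 2 presents R3+R4 = 52600 Ω as a load on stage 1's tap.
Stage 1's lower leg becomes R2‖(R3+R4) = 9771 Ω, so V_mid = 12.5 × 9771/10760 = 11.35 V.
Stage 2 is itself unloaded: V_out = V_mid × R4/(R3+R4) = 11.35 × 50400/52600 = 10.9 V.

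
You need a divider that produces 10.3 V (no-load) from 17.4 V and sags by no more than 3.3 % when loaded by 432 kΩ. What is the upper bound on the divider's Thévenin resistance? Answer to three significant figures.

R_th ≤ 14.7 kΩ

Loading drop = R_th/(R_th + R_L) ≤ 0.0330, so R_th ≤ R_L · ε/(1−ε) = 432 kΩ × 0.0330/0.9670 = 14.7 kΩ.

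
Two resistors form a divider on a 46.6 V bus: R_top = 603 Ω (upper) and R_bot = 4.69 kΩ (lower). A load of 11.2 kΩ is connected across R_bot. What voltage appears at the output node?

V_out ≈ 39.4 V

The load sits in parallel with R_bot: R_bot‖R_L = (4690 × 11200) / (4690 + 11200) = 3306 Ω.
V_out = 46.6 × 3306 / (603 + 3306) = 46.6 × 3306/3909 = 39.4 V.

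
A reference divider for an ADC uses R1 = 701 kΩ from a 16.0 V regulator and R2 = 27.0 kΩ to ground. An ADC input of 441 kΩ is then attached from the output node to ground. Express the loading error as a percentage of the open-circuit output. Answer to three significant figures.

The divider's output (Thévenin) resistance is R1‖R2 = 26.00 kΩ.
Fractional drop under load = R_th/(R_th + R_L) = 26.00 / (26.00 + 441) = 0.05567.
So the output falls by 5.57 %.

5.57 %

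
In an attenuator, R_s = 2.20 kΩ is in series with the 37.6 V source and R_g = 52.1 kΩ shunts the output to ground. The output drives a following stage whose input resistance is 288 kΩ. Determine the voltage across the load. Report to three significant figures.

The load sits in parallel with R_g: R_g‖R_L = (52.1 × 288) / (52.1 + 288) = 44.12 kΩ.
V_out = 37.6 × 44.12 / (2.20 + 44.12) = 37.6 × 44.12/46.32 = 35.8 V.

V_out ≈ 35.8 V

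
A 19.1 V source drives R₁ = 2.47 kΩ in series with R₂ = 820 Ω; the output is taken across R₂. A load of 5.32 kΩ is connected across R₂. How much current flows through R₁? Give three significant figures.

I ≈ 6.01 mA

R₂‖R_L = 710.5 Ω, so the source sees R₁ + R₂‖R_L = 3180 Ω.
I = 19.1 V / 3180 Ω = 6.01 mA.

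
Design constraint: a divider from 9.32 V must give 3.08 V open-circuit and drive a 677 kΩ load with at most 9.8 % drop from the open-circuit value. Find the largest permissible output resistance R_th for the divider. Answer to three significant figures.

Loading drop = R_th/(R_th + R_L) ≤ 0.0980, so R_th ≤ R_L · ε/(1−ε) = 677 kΩ × 0.0980/0.9020 = 73.6 kΩ.
(Any R1, R2 with R2/(R1+R2) = 0.330 and R1‖R2 ≤ 73.6 kΩ will meet the spec.)

R_th ≤ 73.6 kΩ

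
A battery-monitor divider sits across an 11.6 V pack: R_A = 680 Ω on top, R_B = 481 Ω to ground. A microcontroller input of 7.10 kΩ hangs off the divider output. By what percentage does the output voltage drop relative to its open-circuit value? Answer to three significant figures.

The divider's output (Thévenin) resistance is R_A‖R_B = 281.7 Ω.
Fractional drop under load = R_th/(R_th + R_L) = 281.7 / (281.7 + 7100) = 0.03816.
So the output falls by 3.82 %.

3.82 %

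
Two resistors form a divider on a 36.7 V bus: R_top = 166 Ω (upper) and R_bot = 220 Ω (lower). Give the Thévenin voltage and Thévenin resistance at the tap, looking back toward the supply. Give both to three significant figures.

V_th is the open-circuit tap voltage: 36.7 × 220/(166 + 220) = 20.9 V.
With the supply zeroed, R_top and R_bot appear in parallel from the tap: R_th = R_top‖R_bot = (166 × 220)/386.0 = 94.6 Ω.

V_th = 20.9 V, R_th = 94.6 Ω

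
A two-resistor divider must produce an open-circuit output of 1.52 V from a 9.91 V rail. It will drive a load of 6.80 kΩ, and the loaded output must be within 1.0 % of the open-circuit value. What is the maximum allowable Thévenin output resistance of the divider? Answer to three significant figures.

Loading drop = R_th/(R_th + R_L) ≤ 0.0100, so R_th ≤ R_L · ε/(1−ε) = 6.80 kΩ × 0.0100/0.9900 = 68.7 Ω.
(Any R1, R2 with R2/(R1+R2) = 0.153 and R1‖R2 ≤ 68.7 Ω will meet the spec.)

R_th ≤ 68.7 Ω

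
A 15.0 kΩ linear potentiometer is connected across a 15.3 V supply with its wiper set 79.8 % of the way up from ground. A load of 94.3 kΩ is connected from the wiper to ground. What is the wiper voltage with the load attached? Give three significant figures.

The wiper splits the pot into (1−α)R = 3.030 kΩ above and αR = 11.97 kΩ below.
Lower section ‖ load = 10.62 kΩ.
V_wiper = 15.3 × 10.62/(3.030 + 10.62) = 11.9 V.

V ≈ 11.9 V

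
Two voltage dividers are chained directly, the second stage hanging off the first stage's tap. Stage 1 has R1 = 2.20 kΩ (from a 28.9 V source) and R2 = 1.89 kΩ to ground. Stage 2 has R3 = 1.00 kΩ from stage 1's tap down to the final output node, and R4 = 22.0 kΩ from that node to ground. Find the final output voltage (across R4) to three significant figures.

V_out ≈ 12.2 V

Stage 2 presents R3+R4 = 23.00 kΩ as a load on stage 1's tap.
Stage 1's lower leg becomes R2‖(R3+R4) = 1.746 kΩ, so V_mid = 28.9 × 1.746/3.946 = 12.79 V.
Stage 2 is itself unloaded: V_out = V_mid × R4/(R3+R4) = 12.79 × 22.0/23.00 = 12.2 V.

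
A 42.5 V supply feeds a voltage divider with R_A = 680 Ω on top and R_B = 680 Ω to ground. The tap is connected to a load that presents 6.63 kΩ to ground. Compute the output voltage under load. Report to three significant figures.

V_out ≈ 20.2 V

The load sits in parallel with R_B: R_B‖R_L = (680 × 6630) / (680 + 6630) = 616.7 Ω.
V_out = 42.5 × 616.7 / (680 + 616.7) = 42.5 × 616.7/1297 = 20.2 V.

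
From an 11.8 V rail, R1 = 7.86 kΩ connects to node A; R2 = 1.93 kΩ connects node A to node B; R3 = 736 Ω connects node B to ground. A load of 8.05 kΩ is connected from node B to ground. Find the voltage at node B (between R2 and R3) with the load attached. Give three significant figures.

V ≈ 0.760 V

At node B, R3 is in parallel with the load: R3‖R_L = 674.3 Ω.
Below node A the resistance is R2 + (R3‖R_L) = 2604 Ω, so V_A = 11.8 × 2604/10460 = 2.937 V.
Then V_B = V_A × (R3‖R_L)/(R2 + R3‖R_L) = 2.937 × 674.3/2604 = 0.760 V.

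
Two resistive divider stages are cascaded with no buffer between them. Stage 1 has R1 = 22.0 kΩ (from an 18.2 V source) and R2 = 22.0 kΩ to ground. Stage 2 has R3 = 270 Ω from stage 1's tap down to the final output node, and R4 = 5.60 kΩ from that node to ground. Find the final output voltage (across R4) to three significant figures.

Stage 2 presents R3+R4 = 5870 Ω as a load on stage 1's tap.
Stage 1's lower leg becomes R2‖(R3+R4) = 4634 Ω, so V_mid = 18.2 × 4634/26630 = 3.166 V.
Stage 2 is itself unloaded: V_out = V_mid × R4/(R3+R4) = 3.166 × 5600/5870 = 3.02 V.

V_out ≈ 3.02 V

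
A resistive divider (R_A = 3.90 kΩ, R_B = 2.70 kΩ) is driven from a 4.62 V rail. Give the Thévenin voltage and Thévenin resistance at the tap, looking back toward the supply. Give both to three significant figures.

V_th is the open-circuit tap voltage: 4.62 × 2.70/(3.90 + 2.70) = 1.89 V.
With the supply zeroed, R_A and R_B appear in parallel from the tap: R_th = R_A‖R_B = (3.90 × 2.70)/6.600 = 1.60 kΩ.

V_th = 1.89 V, R_th = 1.60 kΩ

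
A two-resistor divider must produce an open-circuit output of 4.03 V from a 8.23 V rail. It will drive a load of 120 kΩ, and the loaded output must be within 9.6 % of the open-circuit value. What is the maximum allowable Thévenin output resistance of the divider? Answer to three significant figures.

Loading drop = R_th/(R_th + R_L) ≤ 0.0960, so R_th ≤ R_L · ε/(1−ε) = 120 kΩ × 0.0960/0.9040 = 12.7 kΩ.
(Any R1, R2 with R2/(R1+R2) = 0.490 and R1‖R2 ≤ 12.7 kΩ will meet the spec.)

R_th ≤ 12.7 kΩ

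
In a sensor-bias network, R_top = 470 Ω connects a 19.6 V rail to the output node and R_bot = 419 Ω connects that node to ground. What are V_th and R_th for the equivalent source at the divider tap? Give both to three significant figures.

V_th = 9.24 V, R_th = 222 Ω

V_th is the open-circuit tap voltage: 19.6 × 419/(470 + 419) = 9.24 V.
With the supply zeroed, R_top and R_bot appear in parallel from the tap: R_th = R_top‖R_bot = (470 × 419)/889.0 = 222 Ω.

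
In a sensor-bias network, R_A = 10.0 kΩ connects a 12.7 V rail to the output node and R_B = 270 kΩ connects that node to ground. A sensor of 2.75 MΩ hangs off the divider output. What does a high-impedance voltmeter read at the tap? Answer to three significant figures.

The load sits in parallel with R_B: R_B‖R_L = (270 × 2750) / (270 + 2750) = 245.9 kΩ.
V_out = 12.7 × 245.9 / (10.0 + 245.9) = 12.7 × 245.9/255.9 = 12.2 V.
(Unloaded it would have been 12.2 V.)

V_out ≈ 12.2 V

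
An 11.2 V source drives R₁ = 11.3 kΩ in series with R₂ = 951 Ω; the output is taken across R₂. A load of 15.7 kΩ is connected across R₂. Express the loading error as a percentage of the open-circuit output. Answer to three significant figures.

The divider's output (Thévenin) resistance is R₁‖R₂ = 877.2 Ω.
Fractional drop under load = R_th/(R_th + R_L) = 877.2 / (877.2 + 15700) = 0.05291.
So the output falls by 5.29 %.

5.29 %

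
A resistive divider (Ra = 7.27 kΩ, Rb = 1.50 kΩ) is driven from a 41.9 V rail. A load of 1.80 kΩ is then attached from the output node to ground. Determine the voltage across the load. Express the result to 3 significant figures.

V_out ≈ 4.24 V

The load sits in parallel with Rb: Rb‖R_L = (1.50 × 1.80) / (1.50 + 1.80) = 0.8182 kΩ.
V_out = 41.9 × 0.8182 / (7.27 + 0.8182) = 41.9 × 0.8182/8.088 = 4.24 V.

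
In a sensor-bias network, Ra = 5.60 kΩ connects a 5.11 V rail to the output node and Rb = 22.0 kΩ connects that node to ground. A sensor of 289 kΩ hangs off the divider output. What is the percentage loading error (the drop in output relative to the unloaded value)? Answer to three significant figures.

1.52 %

The divider's output (Thévenin) resistance is Ra‖Rb = 4.464 kΩ.
Fractional drop under load = R_th/(R_th + R_L) = 4.464 / (4.464 + 289) = 0.01521.
So the output falls by 1.52 %.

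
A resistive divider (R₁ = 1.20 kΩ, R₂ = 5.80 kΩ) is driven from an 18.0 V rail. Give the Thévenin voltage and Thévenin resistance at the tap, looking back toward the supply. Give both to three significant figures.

V_th = 14.9 V, R_th = 994 Ω

V_th is the open-circuit tap voltage: 18.0 × 5.80/(1.20 + 5.80) = 14.9 V.
With the supply zeroed, R₁ and R₂ appear in parallel from the tap: R_th = R₁‖R₂ = (1.20 × 5.80)/7.000 = 994 Ω.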